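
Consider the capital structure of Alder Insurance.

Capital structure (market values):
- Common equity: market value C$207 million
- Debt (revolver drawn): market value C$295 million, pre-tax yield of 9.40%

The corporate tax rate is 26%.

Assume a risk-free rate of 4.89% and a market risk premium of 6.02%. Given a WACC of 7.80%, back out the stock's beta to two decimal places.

Total capital V = 207 + 295 = 502.
Equity weight = 207/502 = 0.4124.
Revolver drawn weight = 295/502 = 0.5876.
Debt contribution = 0.5876 × 9.4% × (1 − 26%) = 4.0877%.
Required equity contribution = 7.8% − 4.0877% = 3.7123%  ⇒  Re = 9.0028%.
CAPM: 9.0028% = 4.89% + β × 6.02%  ⇒  β = 0.6832.

0.68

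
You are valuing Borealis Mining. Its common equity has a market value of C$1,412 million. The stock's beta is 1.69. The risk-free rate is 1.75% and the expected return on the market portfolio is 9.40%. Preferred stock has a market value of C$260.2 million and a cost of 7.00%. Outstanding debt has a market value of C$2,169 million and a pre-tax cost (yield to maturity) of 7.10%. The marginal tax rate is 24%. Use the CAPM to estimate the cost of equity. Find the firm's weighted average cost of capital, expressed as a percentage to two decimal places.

8.92%

Market risk premium = 9.4% − 1.75% = 7.65%.
Cost of equity via CAPM: Re = 1.75% + 1.69 × 7.65% = 14.6785%.
Total capital V = 1412 + 260.2 + 2169 = 3841.2.
Equity: weight = 1412/3841.2 = 0.3676; cost = 14.6785%.
Preferred: weight = 260.2/3841.2 = 0.0677; cost = 7%.
Debt: weight = 2169/3841.2 = 0.5647; after-tax cost = 7.1% × (1 − 24%) = 5.3960%.
WACC = 0.3676 × 14.6785% + 0.0677 × 7.0000% + 0.5647 × 5.3960% = 8.9168%.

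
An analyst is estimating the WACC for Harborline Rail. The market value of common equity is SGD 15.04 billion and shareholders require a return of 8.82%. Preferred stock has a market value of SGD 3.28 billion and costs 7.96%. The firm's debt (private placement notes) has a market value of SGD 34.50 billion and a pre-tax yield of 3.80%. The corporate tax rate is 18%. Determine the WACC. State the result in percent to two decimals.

Total capital V = 15.04 + 3.28 + 34.5 = 52.82.
Equity: weight = 15.04/52.82 = 0.2847; cost = 8.82%.
Preferred: weight = 3.28/52.82 = 0.0621; cost = 7.96%.
Private placement notes: weight = 34.5/52.82 = 0.6532; after-tax cost = 3.8% × (1 − 18%) = 3.1160%.
WACC = 0.2847 × 8.8200% + 0.0621 × 7.9600% + 0.6532 × 3.1160% = 5.0410%.

5.04%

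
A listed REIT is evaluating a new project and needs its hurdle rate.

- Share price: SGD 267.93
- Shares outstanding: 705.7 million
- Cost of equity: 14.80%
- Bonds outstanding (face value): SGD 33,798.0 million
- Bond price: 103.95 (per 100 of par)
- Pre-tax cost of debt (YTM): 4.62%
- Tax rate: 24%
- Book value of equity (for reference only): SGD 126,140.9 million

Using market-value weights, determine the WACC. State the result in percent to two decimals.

Market value of equity E = 267.93 × 705.7m = 189078.201m. Market value of debt D = 33798m × 103.95/100 = 35133.021m.
Total capital V = 189078.201 + 35133.021 = 224211.222.
Equity: weight = 189078.201/224211.222 = 0.8433; cost = 14.8%.
Bonds outstanding: weight = 35133.021/224211.222 = 0.1567; after-tax cost = 4.62% × (1 − 24%) = 3.5112%.
WACC = 0.8433 × 14.8000% + 0.1567 × 3.5112% = 13.0311%.

13.03%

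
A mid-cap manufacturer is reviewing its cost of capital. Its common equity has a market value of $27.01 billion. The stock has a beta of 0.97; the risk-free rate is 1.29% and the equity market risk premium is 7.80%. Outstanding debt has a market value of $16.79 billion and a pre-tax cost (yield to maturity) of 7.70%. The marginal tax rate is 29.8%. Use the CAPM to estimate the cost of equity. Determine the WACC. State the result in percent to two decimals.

7.53%

Cost of equity via CAPM: Re = 1.29% + 0.97 × 7.8% = 8.8560%.
Total capital V = 27.01 + 16.79 = 43.8.
Equity: weight = 27.01/43.8 = 0.6167; cost = 8.856%.
Debt: weight = 16.79/43.8 = 0.3833; after-tax cost = 7.7% × (1 − 29.8%) = 5.4054%.
WACC = 0.6167 × 8.8560% + 0.3833 × 5.4054% = 7.5333%.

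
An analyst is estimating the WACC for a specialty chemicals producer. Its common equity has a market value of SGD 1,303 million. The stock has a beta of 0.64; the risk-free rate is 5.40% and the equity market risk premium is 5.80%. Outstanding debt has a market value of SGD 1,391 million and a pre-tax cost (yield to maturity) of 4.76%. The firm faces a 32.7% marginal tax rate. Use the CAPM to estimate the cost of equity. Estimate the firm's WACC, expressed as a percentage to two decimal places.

Cost of equity via CAPM: Re = 5.4% + 0.64 × 5.8% = 9.1120%.
Total capital V = 1303 + 1391 = 2694.
Equity: weight = 1303/2694 = 0.4837; cost = 9.112%.
Debt: weight = 1391/2694 = 0.5163; after-tax cost = 4.76% × (1 − 32.7%) = 3.2035%.
WACC = 0.4837 × 9.1120% + 0.5163 × 3.2035% = 6.0612%.

6.06%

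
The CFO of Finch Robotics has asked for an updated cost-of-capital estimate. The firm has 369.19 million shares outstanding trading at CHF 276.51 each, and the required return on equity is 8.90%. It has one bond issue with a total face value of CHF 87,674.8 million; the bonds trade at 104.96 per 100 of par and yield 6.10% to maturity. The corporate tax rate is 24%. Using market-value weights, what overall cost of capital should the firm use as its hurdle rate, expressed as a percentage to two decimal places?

6.88%

Market value of equity E = 276.51 × 369.19m = 102084.7269m. Market value of debt D = 87674.8m × 104.96/100 = 92023.47008m.
Total capital V = 102084.7269 + 92023.47008 = 194108.19698.
Equity: weight = 102084.7269/194108.19698 = 0.5259; cost = 8.9%.
Bonds outstanding: weight = 92023.47008/194108.19698 = 0.4741; after-tax cost = 6.1% × (1 − 24%) = 4.6360%.
WACC = 0.5259 × 8.9000% + 0.4741 × 4.6360% = 6.8785%.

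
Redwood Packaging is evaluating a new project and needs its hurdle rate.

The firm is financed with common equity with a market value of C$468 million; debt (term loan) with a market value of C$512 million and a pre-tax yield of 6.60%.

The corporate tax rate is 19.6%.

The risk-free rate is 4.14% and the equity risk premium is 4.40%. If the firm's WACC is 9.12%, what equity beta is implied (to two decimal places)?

2.08

Total capital V = 468 + 512 = 980.
Equity weight = 468/980 = 0.4776.
Term loan weight = 512/980 = 0.5224.
Debt contribution = 0.5224 × 6.6% × (1 − 19.6%) = 2.7723%.
Required equity contribution = 9.12% − 2.7723% = 6.3477%  ⇒  Re = 13.2921%.
CAPM: 13.2921% = 4.14% + β × 4.4%  ⇒  β = 2.0800.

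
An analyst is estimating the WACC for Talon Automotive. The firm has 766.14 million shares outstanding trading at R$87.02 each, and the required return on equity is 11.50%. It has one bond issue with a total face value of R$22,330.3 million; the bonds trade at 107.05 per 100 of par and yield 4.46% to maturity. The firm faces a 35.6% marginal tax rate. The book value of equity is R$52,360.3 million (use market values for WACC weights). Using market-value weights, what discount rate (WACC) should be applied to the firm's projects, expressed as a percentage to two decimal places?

Market value of equity E = 87.02 × 766.14m = 66669.5028m. Market value of debt D = 22330.3m × 107.05/100 = 23904.58615m.
Total capital V = 66669.5028 + 23904.58615 = 90574.08895.
Equity: weight = 66669.5028/90574.08895 = 0.7361; cost = 11.5%.
Bonds outstanding: weight = 23904.58615/90574.08895 = 0.2639; after-tax cost = 4.46% × (1 − 35.6%) = 2.8722%.
WACC = 0.7361 × 11.5000% + 0.2639 × 2.8722% = 9.2229%.

9.22%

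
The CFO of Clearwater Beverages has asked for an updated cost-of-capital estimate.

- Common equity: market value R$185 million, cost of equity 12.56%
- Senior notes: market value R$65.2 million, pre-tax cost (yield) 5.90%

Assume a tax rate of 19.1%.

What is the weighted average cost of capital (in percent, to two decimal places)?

Total capital V = 185 + 65.2 = 250.2.
Equity: weight = 185/250.2 = 0.7394; cost = 12.56%.
Senior notes: weight = 65.2/250.2 = 0.2606; after-tax cost = 5.9% × (1 − 19.1%) = 4.7731%.
WACC = 0.7394 × 12.5600% + 0.2606 × 4.7731% = 10.5308%.

10.53%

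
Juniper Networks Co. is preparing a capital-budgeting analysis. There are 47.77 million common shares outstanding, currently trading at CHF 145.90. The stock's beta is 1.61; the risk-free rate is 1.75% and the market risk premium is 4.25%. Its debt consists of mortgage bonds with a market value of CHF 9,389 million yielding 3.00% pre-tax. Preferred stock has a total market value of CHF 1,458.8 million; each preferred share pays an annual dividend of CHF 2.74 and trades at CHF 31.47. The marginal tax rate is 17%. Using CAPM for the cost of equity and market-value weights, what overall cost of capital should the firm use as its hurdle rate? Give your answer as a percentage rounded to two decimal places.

Cost of equity via CAPM: Re = 1.75% + 1.61 × 4.25% = 8.5925%.
Cost of preferred: Rp = 2.74 / 31.47 = 8.7067%.
Market value of equity E = 145.9 × 47.77m = 6969.643m.
Total capital V = 6969.643 + 1458.8 + 9389 = 17817.443.
Equity: weight = 6969.643/17817.443 = 0.3912; cost = 8.5925%.
Preferred: weight = 1458.8/17817.443 = 0.0819; cost = 8.7067%.
Mortgage bonds: weight = 9389/17817.443 = 0.5270; after-tax cost = 3% × (1 − 17%) = 2.4900%.
WACC = 0.3912 × 8.5925% + 0.0819 × 8.7067% + 0.5270 × 2.4900% = 5.3861%.

5.39%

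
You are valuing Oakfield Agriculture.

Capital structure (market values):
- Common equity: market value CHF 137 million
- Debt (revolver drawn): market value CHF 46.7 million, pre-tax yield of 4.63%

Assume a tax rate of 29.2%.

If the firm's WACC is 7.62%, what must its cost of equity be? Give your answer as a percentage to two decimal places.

9.10%

Total capital V = 137 + 46.7 = 183.7.
Equity weight = 137/183.7 = 0.7458.
Revolver drawn weight = 46.7/183.7 = 0.2542.
Debt contribution = 0.2542 × 4.63% × (1 − 29.2%) = 0.8333%.
Required equity contribution = 7.62% − 0.8333% = 6.7867%.
Re = 6.7867% / 0.7458 = 9.1001%.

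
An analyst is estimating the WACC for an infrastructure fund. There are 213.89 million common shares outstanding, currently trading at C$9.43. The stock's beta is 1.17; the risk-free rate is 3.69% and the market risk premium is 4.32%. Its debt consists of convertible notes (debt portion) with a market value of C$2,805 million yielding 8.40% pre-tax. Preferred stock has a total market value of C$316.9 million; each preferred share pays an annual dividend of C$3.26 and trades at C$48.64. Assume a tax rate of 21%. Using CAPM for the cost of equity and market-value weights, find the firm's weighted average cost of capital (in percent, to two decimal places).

Cost of equity via CAPM: Re = 3.69% + 1.17 × 4.32% = 8.7444%.
Cost of preferred: Rp = 3.26 / 48.64 = 6.7023%.
Market value of equity E = 9.43 × 213.89m = 2016.9827m.
Total capital V = 2016.9827 + 316.9 + 2805 = 5138.8827.
Equity: weight = 2016.9827/5138.8827 = 0.3925; cost = 8.7444%.
Preferred: weight = 316.9/5138.8827 = 0.0617; cost = 6.7023%.
Convertible notes (debt portion): weight = 2805/5138.8827 = 0.5458; after-tax cost = 8.4% × (1 − 21%) = 6.6360%.
WACC = 0.3925 × 8.7444% + 0.0617 × 6.7023% + 0.5458 × 6.6360% = 7.4676%.

7.47%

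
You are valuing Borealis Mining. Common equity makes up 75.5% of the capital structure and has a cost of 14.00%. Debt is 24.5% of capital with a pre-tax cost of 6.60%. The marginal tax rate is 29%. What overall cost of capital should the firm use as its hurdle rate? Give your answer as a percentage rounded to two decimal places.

After-tax cost of debt = 6.6% × (1 − 29%) = 4.6860%.
WACC = 0.755 × 14.0000% + 0.245 × 4.6860% = 11.7181%.

11.72%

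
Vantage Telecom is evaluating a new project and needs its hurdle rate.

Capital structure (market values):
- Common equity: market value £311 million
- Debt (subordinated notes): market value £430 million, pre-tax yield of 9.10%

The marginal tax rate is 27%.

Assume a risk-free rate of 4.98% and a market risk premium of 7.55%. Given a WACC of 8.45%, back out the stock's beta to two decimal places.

0.79

Total capital V = 311 + 430 = 741.
Equity weight = 311/741 = 0.4197.
Subordinated notes weight = 430/741 = 0.5803.
Debt contribution = 0.5803 × 9.1% × (1 − 27%) = 3.8549%.
Required equity contribution = 8.45% − 3.8549% = 4.5951%  ⇒  Re = 10.9484%.
CAPM: 10.9484% = 4.98% + β × 7.55%  ⇒  β = 0.7905.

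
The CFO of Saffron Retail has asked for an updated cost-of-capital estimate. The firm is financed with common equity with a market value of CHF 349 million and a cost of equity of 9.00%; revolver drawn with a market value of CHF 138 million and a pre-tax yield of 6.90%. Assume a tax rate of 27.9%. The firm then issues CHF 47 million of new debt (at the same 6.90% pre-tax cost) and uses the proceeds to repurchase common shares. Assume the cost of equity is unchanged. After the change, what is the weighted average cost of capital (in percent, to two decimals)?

7.47%

After the change:
Total capital V = 302 + 185 = 487.
Equity: weight = 302/487 = 0.6201; cost = 9%.
Revolver drawn: weight = 185/487 = 0.3799; after-tax cost = 6.9% × (1 − 27.9%) = 4.9749%.
WACC = 0.6201 × 9.0000% + 0.3799 × 4.9749% = 7.4710%.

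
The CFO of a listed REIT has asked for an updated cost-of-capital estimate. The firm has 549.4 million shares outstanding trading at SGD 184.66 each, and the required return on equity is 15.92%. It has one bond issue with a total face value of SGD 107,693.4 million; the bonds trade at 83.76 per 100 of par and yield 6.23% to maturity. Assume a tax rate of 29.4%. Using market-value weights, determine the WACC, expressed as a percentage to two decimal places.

10.50%

Market value of equity E = 184.66 × 549.4m = 101452.204m. Market value of debt D = 107693.4m × 83.76/100 = 90203.99184m.
Total capital V = 101452.204 + 90203.99184 = 191656.19584.
Equity: weight = 101452.204/191656.19584 = 0.5293; cost = 15.92%.
Bonds outstanding: weight = 90203.99184/191656.19584 = 0.4707; after-tax cost = 6.23% × (1 − 29.4%) = 4.3984%.
WACC = 0.5293 × 15.9200% + 0.4707 × 4.3984% = 10.4973%.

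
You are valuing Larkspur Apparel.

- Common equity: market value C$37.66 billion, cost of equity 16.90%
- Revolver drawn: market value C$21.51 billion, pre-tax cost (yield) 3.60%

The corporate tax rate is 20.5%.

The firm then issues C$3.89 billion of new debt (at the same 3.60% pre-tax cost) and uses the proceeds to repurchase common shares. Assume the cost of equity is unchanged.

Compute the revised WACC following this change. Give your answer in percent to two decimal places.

After the change:
Total capital V = 33.77 + 25.4 = 59.17.
Equity: weight = 33.77/59.17 = 0.5707; cost = 16.9%.
Revolver drawn: weight = 25.4/59.17 = 0.4293; after-tax cost = 3.6% × (1 − 20.5%) = 2.8620%.
WACC = 0.5707 × 16.9000% + 0.4293 × 2.8620% = 10.8739%.

10.87%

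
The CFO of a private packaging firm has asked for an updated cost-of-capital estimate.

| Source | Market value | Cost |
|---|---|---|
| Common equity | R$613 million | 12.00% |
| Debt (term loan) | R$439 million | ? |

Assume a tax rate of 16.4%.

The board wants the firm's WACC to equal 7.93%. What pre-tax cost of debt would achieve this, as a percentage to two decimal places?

2.69%

Total capital V = 613 + 439 = 1052.
Equity weight = 613/1052 = 0.5827.
Term loan weight = 439/1052 = 0.4173.
Equity contribution = 0.5827 × 12% = 6.9924%.
Remaining for debt = 7.93% − 6.9924% = 0.9376%.
Rd × (1 − 16.4%) × 0.4173 = 0.9376%  ⇒  Rd = 2.6876%.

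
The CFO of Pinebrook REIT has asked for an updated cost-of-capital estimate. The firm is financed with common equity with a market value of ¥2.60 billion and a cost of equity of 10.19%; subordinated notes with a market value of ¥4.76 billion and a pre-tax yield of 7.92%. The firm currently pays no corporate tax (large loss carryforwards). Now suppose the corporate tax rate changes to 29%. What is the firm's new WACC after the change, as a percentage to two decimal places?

After the change:
Total capital V = 2.6 + 4.76 = 7.36.
Equity: weight = 2.6/7.36 = 0.3533; cost = 10.19%.
Subordinated notes: weight = 4.76/7.36 = 0.6467; after-tax cost = 7.92% × (1 − 29%) = 5.6232%.
WACC = 0.3533 × 10.1900% + 0.6467 × 5.6232% = 7.2365%.

7.24%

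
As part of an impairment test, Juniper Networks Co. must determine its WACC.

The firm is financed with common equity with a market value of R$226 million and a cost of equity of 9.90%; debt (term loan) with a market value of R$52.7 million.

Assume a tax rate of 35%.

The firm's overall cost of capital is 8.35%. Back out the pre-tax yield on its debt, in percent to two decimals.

2.62%

Total capital V = 226 + 52.7 = 278.7.
Equity weight = 226/278.7 = 0.8109.
Term loan weight = 52.7/278.7 = 0.1891.
Equity contribution = 0.8109 × 9.9% = 8.0280%.
Remaining for debt = 8.35% − 8.0280% = 0.3220%.
Rd × (1 − 35%) × 0.1891 = 0.3220%  ⇒  Rd = 2.6199%.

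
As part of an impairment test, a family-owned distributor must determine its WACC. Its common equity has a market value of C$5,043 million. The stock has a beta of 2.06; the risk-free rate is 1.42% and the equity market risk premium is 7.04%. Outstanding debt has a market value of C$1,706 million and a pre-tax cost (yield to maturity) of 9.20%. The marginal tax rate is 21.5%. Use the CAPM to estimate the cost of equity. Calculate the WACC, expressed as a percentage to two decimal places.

13.72%

Cost of equity via CAPM: Re = 1.42% + 2.06 × 7.04% = 15.9224%.
Total capital V = 5043 + 1706 = 6749.
Equity: weight = 5043/6749 = 0.7472; cost = 15.9224%.
Debt: weight = 1706/6749 = 0.2528; after-tax cost = 9.2% × (1 − 21.5%) = 7.2220%.
WACC = 0.7472 × 15.9224% + 0.2528 × 7.2220% = 13.7231%.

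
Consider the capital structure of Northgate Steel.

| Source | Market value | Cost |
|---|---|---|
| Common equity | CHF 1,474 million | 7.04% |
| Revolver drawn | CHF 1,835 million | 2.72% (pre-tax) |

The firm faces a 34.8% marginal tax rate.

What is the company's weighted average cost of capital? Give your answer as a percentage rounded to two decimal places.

4.12%

Total capital V = 1474 + 1835 = 3309.
Equity: weight = 1474/3309 = 0.4455; cost = 7.04%.
Revolver drawn: weight = 1835/3309 = 0.5545; after-tax cost = 2.72% × (1 − 34.8%) = 1.7734%.
WACC = 0.4455 × 7.0400% + 0.5545 × 1.7734% = 4.1194%.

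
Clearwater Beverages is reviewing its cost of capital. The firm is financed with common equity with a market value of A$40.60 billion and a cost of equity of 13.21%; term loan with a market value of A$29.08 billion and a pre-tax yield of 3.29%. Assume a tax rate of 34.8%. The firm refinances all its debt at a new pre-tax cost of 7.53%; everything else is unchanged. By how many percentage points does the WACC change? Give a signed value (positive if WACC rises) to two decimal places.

+1.15 pp

Current WACC:
Total capital V = 40.6 + 29.08 = 69.68.
Equity: weight = 40.6/69.68 = 0.5827; cost = 13.21%.
Term loan: weight = 29.08/69.68 = 0.4173; after-tax cost = 3.29% × (1 − 34.8%) = 2.1451%.
WACC = 0.5827 × 13.2100% + 0.4173 × 2.1451% = 8.5922%.
After the change:
Total capital V = 40.6 + 29.08 = 69.68.
Equity: weight = 40.6/69.68 = 0.5827; cost = 13.21%.
Term loan: weight = 29.08/69.68 = 0.4173; after-tax cost = 7.53% × (1 − 34.8%) = 4.9096%.
WACC = 0.5827 × 13.2100% + 0.4173 × 4.9096% = 9.7459%.
Change in WACC = 9.7459% − 8.5922% = 1.1537 pp.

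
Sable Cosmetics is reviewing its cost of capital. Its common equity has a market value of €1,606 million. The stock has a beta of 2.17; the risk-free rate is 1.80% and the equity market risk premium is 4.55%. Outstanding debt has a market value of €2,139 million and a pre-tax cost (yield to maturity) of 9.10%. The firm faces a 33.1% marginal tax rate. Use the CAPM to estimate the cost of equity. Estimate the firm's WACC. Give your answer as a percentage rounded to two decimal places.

Cost of equity via CAPM: Re = 1.8% + 2.17 × 4.55% = 11.6735%.
Total capital V = 1606 + 2139 = 3745.
Equity: weight = 1606/3745 = 0.4288; cost = 11.6735%.
Debt: weight = 2139/3745 = 0.5712; after-tax cost = 9.1% × (1 − 33.1%) = 6.0879%.
WACC = 0.4288 × 11.6735% + 0.5712 × 6.0879% = 8.4832%.

8.48%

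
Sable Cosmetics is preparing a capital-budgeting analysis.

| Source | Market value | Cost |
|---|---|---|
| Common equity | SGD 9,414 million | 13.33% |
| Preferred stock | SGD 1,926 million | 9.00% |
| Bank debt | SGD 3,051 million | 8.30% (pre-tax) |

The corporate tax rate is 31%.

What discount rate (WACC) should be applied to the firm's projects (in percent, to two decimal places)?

11.14%

Total capital V = 9414 + 1926 + 3051 = 14391.
Equity: weight = 9414/14391 = 0.6542; cost = 13.33%.
Preferred: weight = 1926/14391 = 0.1338; cost = 9%.
Bank debt: weight = 3051/14391 = 0.2120; after-tax cost = 8.3% × (1 − 31%) = 5.7270%.
WACC = 0.6542 × 13.3300% + 0.1338 × 9.0000% + 0.2120 × 5.7270% = 11.1386%.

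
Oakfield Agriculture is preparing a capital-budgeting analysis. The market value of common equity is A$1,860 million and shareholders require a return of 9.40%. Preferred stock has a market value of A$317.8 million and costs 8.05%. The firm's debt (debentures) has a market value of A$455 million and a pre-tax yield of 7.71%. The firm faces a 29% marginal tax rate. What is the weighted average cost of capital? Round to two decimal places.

Total capital V = 1860 + 317.8 + 455 = 2632.8.
Equity: weight = 1860/2632.8 = 0.7065; cost = 9.4%.
Preferred: weight = 317.8/2632.8 = 0.1207; cost = 8.05%.
Debentures: weight = 455/2632.8 = 0.1728; after-tax cost = 7.71% × (1 − 29%) = 5.4741%.
WACC = 0.7065 × 9.4000% + 0.1207 × 8.0500% + 0.1728 × 5.4741% = 8.5586%.

8.56%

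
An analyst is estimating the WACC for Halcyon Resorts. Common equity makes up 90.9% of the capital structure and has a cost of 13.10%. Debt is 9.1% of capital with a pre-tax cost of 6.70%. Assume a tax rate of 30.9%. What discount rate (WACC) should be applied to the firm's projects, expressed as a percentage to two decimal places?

After-tax cost of debt = 6.7% × (1 − 30.9%) = 4.6297%.
WACC = 0.909 × 13.1000% + 0.091 × 4.6297% = 12.3292%.

12.33%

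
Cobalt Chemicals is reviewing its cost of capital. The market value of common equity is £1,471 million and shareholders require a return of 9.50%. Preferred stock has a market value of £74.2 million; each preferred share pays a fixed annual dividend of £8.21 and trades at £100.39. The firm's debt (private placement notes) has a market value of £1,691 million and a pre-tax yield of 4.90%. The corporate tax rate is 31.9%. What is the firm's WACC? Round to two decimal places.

6.25%

Cost of preferred: Rp = 8.21 / 100.39 = 8.1781%.
Total capital V = 1471 + 74.2 + 1691 = 3236.2.
Equity: weight = 1471/3236.2 = 0.4545; cost = 9.5%.
Preferred: weight = 74.2/3236.2 = 0.0229; cost = 8.1781%.
Private placement notes: weight = 1691/3236.2 = 0.5225; after-tax cost = 4.9% × (1 − 31.9%) = 3.3369%.
WACC = 0.4545 × 9.5000% + 0.0229 × 8.1781% + 0.5225 × 3.3369% = 6.2493%.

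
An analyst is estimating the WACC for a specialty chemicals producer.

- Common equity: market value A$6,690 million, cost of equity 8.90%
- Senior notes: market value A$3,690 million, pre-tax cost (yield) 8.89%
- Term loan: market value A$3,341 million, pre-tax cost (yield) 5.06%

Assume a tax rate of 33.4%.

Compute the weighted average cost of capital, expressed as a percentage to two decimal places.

Total capital V = 6690 + 3690 + 3341 = 13721.
Equity: weight = 6690/13721 = 0.4876; cost = 8.9%.
Senior notes: weight = 3690/13721 = 0.2689; after-tax cost = 8.89% × (1 − 33.4%) = 5.9207%.
Term loan: weight = 3341/13721 = 0.2435; after-tax cost = 5.06% × (1 − 33.4%) = 3.3700%.
WACC = 0.4876 × 8.9000% + 0.2689 × 5.9207% + 0.2435 × 3.3700% = 6.7522%.

6.75%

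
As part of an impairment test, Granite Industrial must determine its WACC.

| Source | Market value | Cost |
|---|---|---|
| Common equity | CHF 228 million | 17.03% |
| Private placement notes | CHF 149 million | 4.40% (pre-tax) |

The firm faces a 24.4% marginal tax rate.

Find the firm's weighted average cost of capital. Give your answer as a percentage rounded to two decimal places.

Total capital V = 228 + 149 = 377.
Equity: weight = 228/377 = 0.6048; cost = 17.03%.
Private placement notes: weight = 149/377 = 0.3952; after-tax cost = 4.4% × (1 − 24.4%) = 3.3264%.
WACC = 0.6048 × 17.0300% + 0.3952 × 3.3264% = 11.6140%.

11.61%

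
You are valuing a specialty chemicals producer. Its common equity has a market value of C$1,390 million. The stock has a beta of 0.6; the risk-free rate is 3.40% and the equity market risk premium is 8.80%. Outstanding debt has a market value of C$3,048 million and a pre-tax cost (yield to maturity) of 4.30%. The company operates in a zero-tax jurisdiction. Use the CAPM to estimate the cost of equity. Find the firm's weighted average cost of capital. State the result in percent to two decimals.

Cost of equity via CAPM: Re = 3.4% + 0.6 × 8.8% = 8.6800%.
Total capital V = 1390 + 3048 = 4438.
Equity: weight = 1390/4438 = 0.3132; cost = 8.68%.
Debt: weight = 3048/4438 = 0.6868; after-tax cost = 4.3% × (1 − 0%) = 4.3000%.
WACC = 0.3132 × 8.6800% + 0.6868 × 4.3000% = 5.6718%.

5.67%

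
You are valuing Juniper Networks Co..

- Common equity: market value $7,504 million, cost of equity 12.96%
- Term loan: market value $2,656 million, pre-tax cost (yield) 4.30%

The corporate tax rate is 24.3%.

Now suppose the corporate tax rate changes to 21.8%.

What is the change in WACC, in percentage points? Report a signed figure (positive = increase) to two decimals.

+0.03 pp

Current WACC:
Total capital V = 7504 + 2656 = 10160.
Equity: weight = 7504/10160 = 0.7386; cost = 12.96%.
Term loan: weight = 2656/10160 = 0.2614; after-tax cost = 4.3% × (1 − 24.3%) = 3.2551%.
WACC = 0.7386 × 12.9600% + 0.2614 × 3.2551% = 10.4230%.
After the change:
Total capital V = 7504 + 2656 = 10160.
Equity: weight = 7504/10160 = 0.7386; cost = 12.96%.
Term loan: weight = 2656/10160 = 0.2614; after-tax cost = 4.3% × (1 − 21.8%) = 3.3626%.
WACC = 0.7386 × 12.9600% + 0.2614 × 3.3626% = 10.4511%.
Change in WACC = 10.4511% − 10.4230% = 0.0281 pp.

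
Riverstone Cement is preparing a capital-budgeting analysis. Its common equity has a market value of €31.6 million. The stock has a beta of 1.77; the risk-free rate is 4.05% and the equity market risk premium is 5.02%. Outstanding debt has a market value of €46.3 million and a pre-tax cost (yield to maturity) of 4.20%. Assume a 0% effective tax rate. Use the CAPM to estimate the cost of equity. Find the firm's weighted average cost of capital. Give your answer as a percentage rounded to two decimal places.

7.74%

Cost of equity via CAPM: Re = 4.05% + 1.77 × 5.02% = 12.9354%.
Total capital V = 31.6 + 46.3 = 77.9.
Equity: weight = 31.6/77.9 = 0.4056; cost = 12.9354%.
Debt: weight = 46.3/77.9 = 0.5944; after-tax cost = 4.2% × (1 − 0%) = 4.2000%.
WACC = 0.4056 × 12.9354% + 0.5944 × 4.2000% = 7.7435%.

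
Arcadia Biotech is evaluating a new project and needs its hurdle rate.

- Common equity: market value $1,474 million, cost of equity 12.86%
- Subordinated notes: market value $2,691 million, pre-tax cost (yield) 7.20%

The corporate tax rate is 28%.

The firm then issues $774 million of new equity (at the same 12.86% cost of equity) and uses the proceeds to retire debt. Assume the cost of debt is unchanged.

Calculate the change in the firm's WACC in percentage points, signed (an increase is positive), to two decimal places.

Current WACC:
Total capital V = 1474 + 2691 = 4165.
Equity: weight = 1474/4165 = 0.3539; cost = 12.86%.
Subordinated notes: weight = 2691/4165 = 0.6461; after-tax cost = 7.2% × (1 − 28%) = 5.1840%.
WACC = 0.3539 × 12.8600% + 0.6461 × 5.1840% = 7.9005%.
After the change:
Total capital V = 2248 + 1917 = 4165.
Equity: weight = 2248/4165 = 0.5397; cost = 12.86%.
Subordinated notes: weight = 1917/4165 = 0.4603; after-tax cost = 7.2% × (1 − 28%) = 5.1840%.
WACC = 0.5397 × 12.8600% + 0.4603 × 5.1840% = 9.3270%.
Change in WACC = 9.3270% − 7.9005% = 1.4265 pp.

+1.43 pp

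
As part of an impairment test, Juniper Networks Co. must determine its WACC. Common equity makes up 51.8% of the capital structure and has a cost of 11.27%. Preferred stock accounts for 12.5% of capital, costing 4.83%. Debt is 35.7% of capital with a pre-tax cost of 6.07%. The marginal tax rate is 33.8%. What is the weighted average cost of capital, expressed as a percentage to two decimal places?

7.88%

After-tax cost of debt = 6.07% × (1 − 33.8%) = 4.0183%.
WACC = 0.518 × 11.2700% + 0.125 × 4.8300% + 0.357 × 4.0183% = 7.8762%.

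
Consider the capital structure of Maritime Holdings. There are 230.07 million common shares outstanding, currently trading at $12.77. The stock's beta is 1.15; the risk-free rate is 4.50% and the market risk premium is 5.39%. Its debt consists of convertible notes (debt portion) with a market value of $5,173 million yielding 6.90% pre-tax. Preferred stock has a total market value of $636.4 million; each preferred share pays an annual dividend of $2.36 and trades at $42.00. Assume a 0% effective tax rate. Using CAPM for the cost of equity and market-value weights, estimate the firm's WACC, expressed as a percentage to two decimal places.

Cost of equity via CAPM: Re = 4.5% + 1.15 × 5.39% = 10.6985%.
Cost of preferred: Rp = 2.36 / 42.0 = 5.6190%.
Market value of equity E = 12.77 × 230.07m = 2937.9939m.
Total capital V = 2937.9939 + 636.4 + 5173 = 8747.3939.
Equity: weight = 2937.9939/8747.3939 = 0.3359; cost = 10.6985%.
Preferred: weight = 636.4/8747.3939 = 0.0728; cost = 5.619%.
Convertible notes (debt portion): weight = 5173/8747.3939 = 0.5914; after-tax cost = 6.9% × (1 − 0%) = 6.9000%.
WACC = 0.3359 × 10.6985% + 0.0728 × 5.6190% + 0.5914 × 6.9000% = 8.0826%.

8.08%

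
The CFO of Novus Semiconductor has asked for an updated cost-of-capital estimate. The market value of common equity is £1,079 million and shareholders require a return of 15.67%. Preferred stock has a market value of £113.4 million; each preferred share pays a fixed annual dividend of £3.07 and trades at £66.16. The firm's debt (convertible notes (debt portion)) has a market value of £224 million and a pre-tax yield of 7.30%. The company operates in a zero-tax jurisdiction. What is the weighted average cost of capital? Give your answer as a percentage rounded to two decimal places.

13.46%

Cost of preferred: Rp = 3.07 / 66.16 = 4.6403%.
Total capital V = 1079 + 113.4 + 224 = 1416.4.
Equity: weight = 1079/1416.4 = 0.7618; cost = 15.67%.
Preferred: weight = 113.4/1416.4 = 0.0801; cost = 4.6403%.
Convertible notes (debt portion): weight = 224/1416.4 = 0.1581; after-tax cost = 7.3% × (1 − 0%) = 7.3000%.
WACC = 0.7618 × 15.6700% + 0.0801 × 4.6403% + 0.1581 × 7.3000% = 13.4632%.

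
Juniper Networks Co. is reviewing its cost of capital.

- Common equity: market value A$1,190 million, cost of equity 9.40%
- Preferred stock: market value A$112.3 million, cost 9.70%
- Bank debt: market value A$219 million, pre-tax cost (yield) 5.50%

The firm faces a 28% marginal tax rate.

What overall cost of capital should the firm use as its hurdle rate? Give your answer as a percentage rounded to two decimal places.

8.64%

Total capital V = 1190 + 112.3 + 219 = 1521.3.
Equity: weight = 1190/1521.3 = 0.7822; cost = 9.4%.
Preferred: weight = 112.3/1521.3 = 0.0738; cost = 9.7%.
Bank debt: weight = 219/1521.3 = 0.1440; after-tax cost = 5.5% × (1 − 28%) = 3.9600%.
WACC = 0.7822 × 9.4000% + 0.0738 × 9.7000% + 0.1440 × 3.9600% = 8.6390%.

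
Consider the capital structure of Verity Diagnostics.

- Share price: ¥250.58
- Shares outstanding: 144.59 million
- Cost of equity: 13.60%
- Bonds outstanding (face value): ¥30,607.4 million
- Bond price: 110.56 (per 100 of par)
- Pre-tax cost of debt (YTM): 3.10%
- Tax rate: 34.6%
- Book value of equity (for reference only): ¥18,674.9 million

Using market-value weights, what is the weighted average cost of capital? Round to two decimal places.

8.01%

Market value of equity E = 250.58 × 144.59m = 36231.3622m. Market value of debt D = 30607.4m × 110.56/100 = 33839.54144m.
Total capital V = 36231.3622 + 33839.54144 = 70070.90364.
Equity: weight = 36231.3622/70070.90364 = 0.5171; cost = 13.6%.
Bonds outstanding: weight = 33839.54144/70070.90364 = 0.4829; after-tax cost = 3.1% × (1 − 34.6%) = 2.0274%.
WACC = 0.5171 × 13.6000% + 0.4829 × 2.0274% = 8.0112%.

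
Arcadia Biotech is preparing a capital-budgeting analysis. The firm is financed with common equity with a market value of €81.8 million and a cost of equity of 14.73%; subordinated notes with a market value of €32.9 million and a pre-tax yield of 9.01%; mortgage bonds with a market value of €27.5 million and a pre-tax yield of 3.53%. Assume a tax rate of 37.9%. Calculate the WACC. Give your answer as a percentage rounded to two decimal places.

Total capital V = 81.8 + 32.9 + 27.5 = 142.2.
Equity: weight = 81.8/142.2 = 0.5752; cost = 14.73%.
Subordinated notes: weight = 32.9/142.2 = 0.2314; after-tax cost = 9.01% × (1 − 37.9%) = 5.5952%.
Mortgage bonds: weight = 27.5/142.2 = 0.1934; after-tax cost = 3.53% × (1 − 37.9%) = 2.1921%.
WACC = 0.5752 × 14.7300% + 0.2314 × 5.5952% + 0.1934 × 2.1921% = 10.1918%.

10.19%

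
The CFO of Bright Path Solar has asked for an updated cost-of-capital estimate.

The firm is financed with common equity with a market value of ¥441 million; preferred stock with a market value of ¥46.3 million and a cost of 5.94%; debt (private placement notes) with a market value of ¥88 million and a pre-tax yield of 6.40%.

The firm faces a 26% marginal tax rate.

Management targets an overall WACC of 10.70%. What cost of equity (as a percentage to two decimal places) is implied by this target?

12.39%

Total capital V = 441 + 46.3 + 88 = 575.3.
Equity weight = 441/575.3 = 0.7666.
Preferred weight = 46.3/575.3 = 0.0805.
Private placement notes weight = 88/575.3 = 0.1530.
Debt contribution = 0.1530 × 6.4% × (1 − 26%) = 0.7244%.
Preferred contribution = 0.0805 × 5.94% = 0.4780%.
Required equity contribution = 10.7% − 1.2025% = 9.4975%.
Re = 9.4975% / 0.7666 = 12.3898%.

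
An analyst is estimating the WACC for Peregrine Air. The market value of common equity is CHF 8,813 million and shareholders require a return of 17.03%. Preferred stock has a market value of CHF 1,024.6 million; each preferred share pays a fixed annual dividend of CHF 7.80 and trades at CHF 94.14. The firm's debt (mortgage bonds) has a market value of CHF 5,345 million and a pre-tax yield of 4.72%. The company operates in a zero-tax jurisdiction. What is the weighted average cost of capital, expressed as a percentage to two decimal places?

Cost of preferred: Rp = 7.8 / 94.14 = 8.2855%.
Total capital V = 8813 + 1024.6 + 5345 = 15182.6.
Equity: weight = 8813/15182.6 = 0.5805; cost = 17.03%.
Preferred: weight = 1024.6/15182.6 = 0.0675; cost = 8.2855%.
Mortgage bonds: weight = 5345/15182.6 = 0.3520; after-tax cost = 4.72% × (1 − 0%) = 4.7200%.
WACC = 0.5805 × 17.0300% + 0.0675 × 8.2855% + 0.3520 × 4.7200% = 12.1062%.

12.11%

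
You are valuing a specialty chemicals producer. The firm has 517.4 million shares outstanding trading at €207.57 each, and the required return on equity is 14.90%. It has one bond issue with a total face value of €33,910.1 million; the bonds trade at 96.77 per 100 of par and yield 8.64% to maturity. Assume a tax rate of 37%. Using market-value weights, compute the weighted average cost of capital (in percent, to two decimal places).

12.69%

Market value of equity E = 207.57 × 517.4m = 107396.718m. Market value of debt D = 33910.1m × 96.77/100 = 32814.80377m.
Total capital V = 107396.718 + 32814.80377 = 140211.52177.
Equity: weight = 107396.718/140211.52177 = 0.7660; cost = 14.9%.
Bonds outstanding: weight = 32814.80377/140211.52177 = 0.2340; after-tax cost = 8.64% × (1 − 37%) = 5.4432%.
WACC = 0.7660 × 14.9000% + 0.2340 × 5.4432% = 12.6868%.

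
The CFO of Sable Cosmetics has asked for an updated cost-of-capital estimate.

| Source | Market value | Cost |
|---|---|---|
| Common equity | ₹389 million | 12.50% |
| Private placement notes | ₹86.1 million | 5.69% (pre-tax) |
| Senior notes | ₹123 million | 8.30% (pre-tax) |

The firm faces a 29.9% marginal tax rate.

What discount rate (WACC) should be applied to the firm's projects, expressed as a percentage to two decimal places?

9.90%

Total capital V = 389 + 86.1 + 123 = 598.1.
Equity: weight = 389/598.1 = 0.6504; cost = 12.5%.
Private placement notes: weight = 86.1/598.1 = 0.1440; after-tax cost = 5.69% × (1 − 29.9%) = 3.9887%.
Senior notes: weight = 123/598.1 = 0.2057; after-tax cost = 8.3% × (1 − 29.9%) = 5.8183%.
WACC = 0.6504 × 12.5000% + 0.1440 × 3.9887% + 0.2057 × 5.8183% = 9.9006%.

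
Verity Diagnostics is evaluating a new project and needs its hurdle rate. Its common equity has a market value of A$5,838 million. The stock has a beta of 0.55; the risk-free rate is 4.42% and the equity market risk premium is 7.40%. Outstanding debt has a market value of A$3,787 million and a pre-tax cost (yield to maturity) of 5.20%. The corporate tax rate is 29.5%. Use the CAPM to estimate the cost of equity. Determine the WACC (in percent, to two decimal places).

Cost of equity via CAPM: Re = 4.42% + 0.55 × 7.4% = 8.4900%.
Total capital V = 5838 + 3787 = 9625.
Equity: weight = 5838/9625 = 0.6065; cost = 8.49%.
Debt: weight = 3787/9625 = 0.3935; after-tax cost = 5.2% × (1 − 29.5%) = 3.6660%.
WACC = 0.6065 × 8.4900% + 0.3935 × 3.6660% = 6.5920%.

6.59%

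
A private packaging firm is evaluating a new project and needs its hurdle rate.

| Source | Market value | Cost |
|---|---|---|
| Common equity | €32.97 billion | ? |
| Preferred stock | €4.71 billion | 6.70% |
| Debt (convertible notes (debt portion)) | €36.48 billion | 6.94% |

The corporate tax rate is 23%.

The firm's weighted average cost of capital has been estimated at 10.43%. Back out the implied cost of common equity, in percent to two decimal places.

Total capital V = 32.97 + 4.71 + 36.48 = 74.16.
Equity weight = 32.97/74.16 = 0.4446.
Preferred weight = 4.71/74.16 = 0.0635.
Convertible notes (debt portion) weight = 36.48/74.16 = 0.4919.
Debt contribution = 0.4919 × 6.94% × (1 − 23%) = 2.6287%.
Preferred contribution = 0.0635 × 6.7% = 0.4255%.
Required equity contribution = 10.43% − 3.0542% = 7.3758%.
Re = 7.3758% / 0.4446 = 16.5905%.

16.59%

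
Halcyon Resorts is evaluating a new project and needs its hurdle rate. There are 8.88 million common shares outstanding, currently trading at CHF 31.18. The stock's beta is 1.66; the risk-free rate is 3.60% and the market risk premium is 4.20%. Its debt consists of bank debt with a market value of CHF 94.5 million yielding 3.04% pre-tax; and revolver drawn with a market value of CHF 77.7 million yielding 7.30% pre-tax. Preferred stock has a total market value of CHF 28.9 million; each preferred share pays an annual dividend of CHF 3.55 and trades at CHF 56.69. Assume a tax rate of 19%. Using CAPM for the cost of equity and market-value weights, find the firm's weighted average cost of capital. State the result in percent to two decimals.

Cost of equity via CAPM: Re = 3.6% + 1.66 × 4.2% = 10.5720%.
Cost of preferred: Rp = 3.55 / 56.69 = 6.2621%.
Market value of equity E = 31.18 × 8.88m = 276.8784m.
Total capital V = 276.8784 + 28.9 + 94.5 + 77.7 = 477.9784.
Equity: weight = 276.8784/477.9784 = 0.5793; cost = 10.572%.
Preferred: weight = 28.9/477.9784 = 0.0605; cost = 6.2621%.
Bank debt: weight = 94.5/477.9784 = 0.1977; after-tax cost = 3.04% × (1 − 19%) = 2.4624%.
Revolver drawn: weight = 77.7/477.9784 = 0.1626; after-tax cost = 7.3% × (1 − 19%) = 5.9130%.
WACC = 0.5793 × 10.5720% + 0.0605 × 6.2621% + 0.1977 × 2.4624% + 0.1626 × 5.9130% = 7.9507%.

7.95%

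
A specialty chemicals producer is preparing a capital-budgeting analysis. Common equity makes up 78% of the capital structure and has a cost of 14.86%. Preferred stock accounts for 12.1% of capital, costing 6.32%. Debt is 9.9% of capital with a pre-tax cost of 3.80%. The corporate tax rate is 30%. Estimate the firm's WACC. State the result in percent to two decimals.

12.62%

After-tax cost of debt = 3.8% × (1 − 30%) = 2.6600%.
WACC = 0.780 × 14.8600% + 0.121 × 6.3200% + 0.099 × 2.6600% = 12.6189%.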